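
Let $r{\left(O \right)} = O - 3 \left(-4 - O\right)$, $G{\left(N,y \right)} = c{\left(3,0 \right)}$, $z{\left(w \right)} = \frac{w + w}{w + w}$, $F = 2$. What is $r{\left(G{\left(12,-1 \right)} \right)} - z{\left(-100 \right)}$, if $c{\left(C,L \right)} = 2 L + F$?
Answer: $19$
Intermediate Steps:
$z{\left(w \right)} = 1$ ($z{\left(w \right)} = \frac{2 w}{2 w} = 2 w \frac{1}{2 w} = 1$)
$c{\left(C,L \right)} = 2 + 2 L$ ($c{\left(C,L \right)} = 2 L + 2 = 2 + 2 L$)
$G{\left(N,y \right)} = 2$ ($G{\left(N,y \right)} = 2 + 2 \cdot 0 = 2 + 0 = 2$)
$r{\left(O \right)} = 12 + 4 O$ ($r{\left(O \right)} = O + \left(12 + 3 O\right) = 12 + 4 O$)
$r{\left(G{\left(12,-1 \right)} \right)} - z{\left(-100 \right)} = \left(12 + 4 \cdot 2\right) - 1 = \left(12 + 8\right) - 1 = 20 - 1 = 19$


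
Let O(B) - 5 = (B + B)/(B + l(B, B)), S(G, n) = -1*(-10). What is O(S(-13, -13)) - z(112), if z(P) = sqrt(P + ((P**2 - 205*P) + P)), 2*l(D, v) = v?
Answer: 19/3 - 28*I*sqrt(13) ≈ 6.3333 - 100.96*I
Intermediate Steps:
l(D, v) = v/2
S(G, n) = 10
z(P) = sqrt(P**2 - 203*P) (z(P) = sqrt(P + (P**2 - 204*P)) = sqrt(P**2 - 203*P))
O(B) = 19/3 (O(B) = 5 + (B + B)/(B + B/2) = 5 + (2*B)/((3*B/2)) = 5 + (2*B)*(2/(3*B)) = 5 + 4/3 = 19/3)
O(S(-13, -13)) - z(112) = 19/3 - sqrt(112*(-203 + 112)) = 19/3 - sqrt(112*(-91)) = 19/3 - sqrt(-10192) = 19/3 - 28*I*sqrt(13)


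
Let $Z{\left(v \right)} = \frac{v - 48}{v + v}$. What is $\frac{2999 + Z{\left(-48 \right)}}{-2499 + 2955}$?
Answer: $\frac{125}{19} \approx 6.5789$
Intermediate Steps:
$Z{\left(v \right)} = \frac{-48 + v}{2 v}$
$\frac{2999 + Z{\left(-48 \right)}}{-2499 + 2955} = \frac{2999 + \frac{-48 - 48}{2 \left(-48\right)}}{-2499 + 2955} = \frac{2999 + \frac{1}{2} \left(- \frac{1}{48}\right) \left(-96\right)}{456} = \left(2999 + 1\right) \frac{1}{456} = 3000 \cdot \frac{1}{456} = \frac{125}{19}$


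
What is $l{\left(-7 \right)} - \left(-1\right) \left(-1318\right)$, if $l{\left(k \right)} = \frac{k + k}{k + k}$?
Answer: $-1317$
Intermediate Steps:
$l{\left(k \right)} = 1$ ($l{\left(k \right)} = \frac{2 k}{2 k} = 2 k \frac{1}{2 k} = 1$)
$l{\left(-7 \right)} - \left(-1\right) \left(-1318\right) = 1 - \left(-1\right) \left(-1318\right) = 1 - 1318 = -1317$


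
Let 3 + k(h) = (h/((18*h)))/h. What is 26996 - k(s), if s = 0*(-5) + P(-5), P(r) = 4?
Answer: 1943927/72 ≈ 26999.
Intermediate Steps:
s = 4 (s = 0*(-5) + 4 = 0 + 4 = 4)
k(h) = -3 + 1/(18*h) (k(h) = -3 + (h/((18*h)))/h = -3 + (h*(1/(18*h)))/h = -3 + 1/(18*h))
26996 - k(s) = 26996 - (-3 + (1/18)/4) = 26996 - (-3 + (1/18)*(¼)) = 26996 - (-3 + 1/72) = 26996 - 1*(-215/72) = 26996 + 215/72 = 1943927/72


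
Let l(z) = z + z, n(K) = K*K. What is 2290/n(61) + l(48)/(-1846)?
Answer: 1935062/3434483 ≈ 0.56342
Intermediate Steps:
n(K) = K²
l(z) = 2*z
2290/n(61) + l(48)/(-1846) = 2290/(61²) + (2*48)/(-1846) = 2290/3721 + 96*(-1/1846) = 2290*(1/3721) - 48/923 = 2290/3721 - 48/923 = 1935062/3434483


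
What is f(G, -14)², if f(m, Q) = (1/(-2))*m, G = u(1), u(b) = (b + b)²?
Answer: 4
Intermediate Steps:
u(b) = 4*b² (u(b) = (2*b)² = 4*b²)
G = 4 (G = 4*1² = 4*1 = 4)
f(m, Q) = -m/2 (f(m, Q) = (1*(-½))*m = -m/2)
f(G, -14)² = (-½*4)² = (-2)² = 4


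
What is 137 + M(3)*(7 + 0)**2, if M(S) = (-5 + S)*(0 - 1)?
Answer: 235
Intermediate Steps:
M(S) = 5 - S (M(S) = (-5 + S)*(-1) = 5 - S)
137 + M(3)*(7 + 0)**2 = 137 + (5 - 1*3)*(7 + 0)**2 = 137 + (5 - 3)*7**2 = 137 + 2*49 = 137 + 98 = 235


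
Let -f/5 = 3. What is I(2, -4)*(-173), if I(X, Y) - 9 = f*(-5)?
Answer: -14532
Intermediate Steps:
f = -15 (f = -5*3 = -15)
I(X, Y) = 84 (I(X, Y) = 9 - 15*(-5) = 9 + 75 = 84)
I(2, -4)*(-173) = 84*(-173) = -14532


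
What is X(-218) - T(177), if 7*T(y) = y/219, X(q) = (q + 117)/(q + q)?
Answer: 25887/222796 ≈ 0.11619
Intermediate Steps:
X(q) = (117 + q)/(2*q) (X(q) = (117 + q)/((2*q)) = (117 + q)*(1/(2*q)) = (117 + q)/(2*q))
T(y) = y/1533 (T(y) = (y/219)/7 = y/1533)
X(-218) - T(177) = (1/2)*(117 - 218)/(-218) - 177/1533 = (1/2)*(-1/218)*(-101) - 1*59/511 = 101/436 - 59/511 = 25887/222796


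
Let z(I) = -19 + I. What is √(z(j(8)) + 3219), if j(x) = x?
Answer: 2*√802 ≈ 56.639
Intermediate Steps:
√(z(j(8)) + 3219) = √((-19 + 8) + 3219) = √(-11 + 3219) = √3208 = 2*√802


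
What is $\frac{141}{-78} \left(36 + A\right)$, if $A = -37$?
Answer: $\frac{47}{26} \approx 1.8077$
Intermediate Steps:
$\frac{141}{-78} \left(36 + A\right) = \frac{141}{-78} \left(36 - 37\right) = 141 \left(- \frac{1}{78}\right) \left(-1\right) = \left(- \frac{47}{26}\right) \left(-1\right) = \frac{47}{26}$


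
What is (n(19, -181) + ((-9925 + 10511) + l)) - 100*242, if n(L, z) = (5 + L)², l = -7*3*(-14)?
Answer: -22744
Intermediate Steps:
l = 294 (l = -21*(-14) = 294)
(n(19, -181) + ((-9925 + 10511) + l)) - 100*242 = ((5 + 19)² + ((-9925 + 10511) + 294)) - 100*242 = (24² + (586 + 294)) - 24200 = (576 + 880) - 24200 = 1456 - 24200 = -22744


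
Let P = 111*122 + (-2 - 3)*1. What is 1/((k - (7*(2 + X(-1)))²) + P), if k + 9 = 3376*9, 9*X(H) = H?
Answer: 81/3542711 ≈ 2.2864e-5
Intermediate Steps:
X(H) = H/9
k = 30375 (k = -9 + 3376*9 = -9 + 30384 = 30375)
P = 13537 (P = 13542 - 5*1 = 13542 - 5 = 13537)
1/((k - (7*(2 + X(-1)))²) + P) = 1/((30375 - (7*(2 + (⅑)*(-1)))²) + 13537) = 1/((30375 - (7*(2 - ⅑))²) + 13537) = 1/((30375 - (7*(17/9))²) + 13537) = 1/((30375 - (119/9)²) + 13537) = 1/((30375 - 1*14161/81) + 13537) = 1/((30375 - 14161/81) + 13537) = 1/(2446214/81 + 13537) = 1/(3542711/81) = 81/3542711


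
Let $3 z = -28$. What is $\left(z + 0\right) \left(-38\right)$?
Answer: $\frac{1064}{3} \approx 354.67$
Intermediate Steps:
$z = - \frac{28}{3}$ ($z = \frac{1}{3} \left(-28\right) = - \frac{28}{3} \approx -9.3333$)
$\left(z + 0\right) \left(-38\right) = \left(- \frac{28}{3} + 0\right) \left(-38\right) = \left(- \frac{28}{3}\right) \left(-38\right) = \frac{1064}{3}$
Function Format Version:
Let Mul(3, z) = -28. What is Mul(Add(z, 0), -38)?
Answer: Rational(1064, 3) ≈ 354.67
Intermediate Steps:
z = Rational(-28, 3) (z = Mul(Rational(1, 3), -28) = Rational(-28, 3) ≈ -9.3333)
Mul(Add(z, 0), -38) = Mul(Add(Rational(-28, 3), 0), -38) = Mul(Rational(-28, 3), -38) = Rational(1064, 3)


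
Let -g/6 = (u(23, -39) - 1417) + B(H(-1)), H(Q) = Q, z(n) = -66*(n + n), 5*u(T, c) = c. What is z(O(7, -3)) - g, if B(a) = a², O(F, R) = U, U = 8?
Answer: -47994/5 ≈ -9598.8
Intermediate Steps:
O(F, R) = 8
u(T, c) = c/5
z(n) = -132*n
g = 42714/5 (g = -6*(((⅕)*(-39) - 1417) + (-1)²) = -6*((-39/5 - 1417) + 1) = -6*(-7124/5 + 1) = -6*(-7119/5) = 42714/5 ≈ 8542.8)
z(O(7, -3)) - g = -132*8 - 1*42714/5 = -1056 - 42714/5 = -47994/5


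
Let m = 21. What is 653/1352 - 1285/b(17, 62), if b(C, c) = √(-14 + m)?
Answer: 653/1352 - 1285*√7/7 ≈ -485.20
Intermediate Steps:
b(C, c) = √7 (b(C, c) = √(-14 + 21) = √7)
653/1352 - 1285/b(17, 62) = 653/1352 - 1285*√7/7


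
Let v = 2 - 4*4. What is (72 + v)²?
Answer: 3364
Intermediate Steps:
v = -14 (v = 2 - 16 = -14)
(72 + v)² = (72 - 14)² = 58² = 3364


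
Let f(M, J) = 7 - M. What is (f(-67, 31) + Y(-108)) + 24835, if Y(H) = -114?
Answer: 24795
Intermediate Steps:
(f(-67, 31) + Y(-108)) + 24835 = ((7 - 1*(-67)) - 114) + 24835 = ((7 + 67) - 114) + 24835 = (74 - 114) + 24835 = -40 + 24835 = 24795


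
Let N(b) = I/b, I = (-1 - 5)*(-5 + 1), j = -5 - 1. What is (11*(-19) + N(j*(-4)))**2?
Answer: 43264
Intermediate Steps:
j = -6
I = 24 (I = -6*(-4) = 24)
N(b) = 24/b
(11*(-19) + N(j*(-4)))**2 = (11*(-19) + 24/((-6*(-4))))**2 = (-209 + 24/24)**2 = (-209 + 24*(1/24))**2 = (-209 + 1)**2 = (-208)**2 = 43264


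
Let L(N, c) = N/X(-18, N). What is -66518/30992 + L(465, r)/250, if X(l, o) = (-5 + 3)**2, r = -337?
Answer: -325667/193700 ≈ -1.6813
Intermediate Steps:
X(l, o) = 4 (X(l, o) = (-2)**2 = 4)
L(N, c) = N/4
-66518/30992 + L(465, r)/250 = -66518/30992 + ((1/4)*465)/250 = -66518*1/30992 + (465/4)*(1/250) = -33259/15496 + 93/200 = -325667/193700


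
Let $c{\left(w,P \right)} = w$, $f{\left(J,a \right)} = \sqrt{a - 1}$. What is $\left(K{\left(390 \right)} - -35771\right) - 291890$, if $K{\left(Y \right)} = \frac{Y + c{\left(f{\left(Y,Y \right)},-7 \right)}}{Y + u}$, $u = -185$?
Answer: $- \frac{10500801}{41} + \frac{\sqrt{389}}{205} \approx -2.5612 \cdot 10^{5}$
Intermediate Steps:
$f{\left(J,a \right)} = \sqrt{-1 + a}$
$K{\left(Y \right)} = \frac{Y + \sqrt{-1 + Y}}{-185 + Y}$ ($K{\left(Y \right)} = \frac{Y + \sqrt{-1 + Y}}{Y - 185} = \frac{Y + \sqrt{-1 + Y}}{-185 + Y}$)
$\left(K{\left(390 \right)} - -35771\right) - 291890 = \left(\frac{390 + \sqrt{-1 + 390}}{-185 + 390} - -35771\right) - 291890 = \left(\frac{390 + \sqrt{389}}{205} + 35771\right) - 291890 = \left(\left(\frac{78}{41} + \frac{\sqrt{389}}{205}\right) + 35771\right) - 291890 = \left(\frac{1466689}{41} + \frac{\sqrt{389}}{205}\right) - 291890 = - \frac{10500801}{41} + \frac{\sqrt{389}}{205}$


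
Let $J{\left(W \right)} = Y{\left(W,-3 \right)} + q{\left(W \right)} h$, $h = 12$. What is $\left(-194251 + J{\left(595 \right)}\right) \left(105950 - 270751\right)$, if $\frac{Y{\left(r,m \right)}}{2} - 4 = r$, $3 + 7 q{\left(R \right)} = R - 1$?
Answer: $31648360497$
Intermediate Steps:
$q{\left(R \right)} = - \frac{4}{7} + \frac{R}{7}$ ($q{\left(R \right)} = - \frac{3}{7} + \frac{R - 1}{7} = - \frac{3}{7} + \frac{-1 + R}{7} = - \frac{3}{7} + \left(- \frac{1}{7} + \frac{R}{7}\right) = - \frac{4}{7} + \frac{R}{7}$)
$Y{\left(r,m \right)} = 8 + 2 r$
$J{\left(W \right)} = \frac{8}{7} + \frac{26 W}{7}$ ($J{\left(W \right)} = \left(8 + 2 W\right) + \left(- \frac{4}{7} + \frac{W}{7}\right) 12 = \left(8 + 2 W\right) + \left(- \frac{48}{7} + \frac{12 W}{7}\right) = \frac{8}{7} + \frac{26 W}{7}$)
$\left(-194251 + J{\left(595 \right)}\right) \left(105950 - 270751\right) = \left(-194251 + \left(\frac{8}{7} + \frac{26}{7} \cdot 595\right)\right) \left(105950 - 270751\right) = \left(-194251 + \left(\frac{8}{7} + 2210\right)\right) \left(-164801\right) = \left(-194251 + \frac{15478}{7}\right) \left(-164801\right) = \left(- \frac{1344279}{7}\right) \left(-164801\right) = 31648360497$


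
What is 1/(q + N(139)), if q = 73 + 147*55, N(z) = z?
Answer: 1/8297 ≈ 0.00012053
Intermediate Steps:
q = 8158 (q = 73 + 8085 = 8158)
1/(q + N(139)) = 1/(8158 + 139) = 1/8297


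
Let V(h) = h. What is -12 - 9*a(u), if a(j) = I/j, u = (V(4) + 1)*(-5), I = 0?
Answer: -12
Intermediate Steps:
u = -25 (u = (4 + 1)*(-5) = 5*(-5) = -25)
a(j) = 0 (a(j) = 0/j = 0)
-12 - 9*a(u) = -12 - 9*0 = -12 + 0 = -12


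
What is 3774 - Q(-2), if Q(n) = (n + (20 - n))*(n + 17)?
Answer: 3474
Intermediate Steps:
Q(n) = 340 + 20*n (Q(n) = 20*(17 + n) = 340 + 20*n)
3774 - Q(-2) = 3774 - (340 + 20*(-2)) = 3774 - (340 - 40) = 3774 - 1*300 = 3774 - 300 = 3474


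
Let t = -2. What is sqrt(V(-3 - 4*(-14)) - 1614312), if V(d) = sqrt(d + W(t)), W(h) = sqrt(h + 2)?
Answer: sqrt(-1614312 + sqrt(53)) ≈ 1270.6*I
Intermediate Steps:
W(h) = sqrt(2 + h)
V(d) = sqrt(d) (V(d) = sqrt(d + sqrt(2 - 2)) = sqrt(d + sqrt(0)) = sqrt(d + 0) = sqrt(d))
sqrt(V(-3 - 4*(-14)) - 1614312) = sqrt(sqrt(-3 - 4*(-14)) - 1614312) = sqrt(sqrt(-3 + 56) - 1614312) = sqrt(sqrt(53) - 1614312) = sqrt(-1614312 + sqrt(53))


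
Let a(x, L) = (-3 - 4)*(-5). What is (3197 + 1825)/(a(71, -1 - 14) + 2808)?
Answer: 5022/2843 ≈ 1.7664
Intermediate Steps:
a(x, L) = 35 (a(x, L) = -7*(-5) = 35)
(3197 + 1825)/(a(71, -1 - 14) + 2808) = (3197 + 1825)/(35 + 2808) = 5022/2843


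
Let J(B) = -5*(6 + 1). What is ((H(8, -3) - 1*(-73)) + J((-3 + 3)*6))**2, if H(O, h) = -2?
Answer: 1296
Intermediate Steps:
J(B) = -35 (J(B) = -5*7 = -35)
((H(8, -3) - 1*(-73)) + J((-3 + 3)*6))**2 = ((-2 - 1*(-73)) - 35)**2 = ((-2 + 73) - 35)**2 = (71 - 35)**2 = 36**2 = 1296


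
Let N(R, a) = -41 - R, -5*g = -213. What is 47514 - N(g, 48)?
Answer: 237988/5 ≈ 47598.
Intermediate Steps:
g = 213/5 (g = -⅕*(-213) = 213/5 ≈ 42.600)
47514 - N(g, 48) = 47514 - (-41 - 1*213/5) = 47514 - (-41 - 213/5) = 47514 - 1*(-418/5) = 47514 + 418/5 = 237988/5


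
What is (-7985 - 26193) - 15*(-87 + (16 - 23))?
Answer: -32768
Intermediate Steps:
(-7985 - 26193) - 15*(-87 + (16 - 23)) = -34178 - 15*(-87 - 7) = -34178 - 15*(-94) = -34178 + 1410 = -32768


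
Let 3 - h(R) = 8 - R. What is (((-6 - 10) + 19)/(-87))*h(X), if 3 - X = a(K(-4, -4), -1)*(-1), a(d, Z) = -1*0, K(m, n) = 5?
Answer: 2/29 ≈ 0.068966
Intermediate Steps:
a(d, Z) = 0
X = 3 (X = 3 - 0*(-1) = 3 - 1*0 = 3 + 0 = 3)
h(R) = -5 + R (h(R) = 3 - (8 - R) = 3 + (-8 + R) = -5 + R)
(((-6 - 10) + 19)/(-87))*h(X) = (((-6 - 10) + 19)/(-87))*(-5 + 3) = ((-16 + 19)*(-1/87))*(-2) = (3*(-1/87))*(-2) = -1/29*(-2) = 2/29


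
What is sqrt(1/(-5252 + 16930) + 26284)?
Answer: sqrt(3584498489934)/11678 ≈ 162.12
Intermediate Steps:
sqrt(1/(-5252 + 16930) + 26284) = sqrt(1/11678 + 26284) = sqrt(306944553/11678) = sqrt(3584498489934)/11678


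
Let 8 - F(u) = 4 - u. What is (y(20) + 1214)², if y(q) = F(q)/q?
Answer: 36917776/25 ≈ 1.4767e+6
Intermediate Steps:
F(u) = 4 + u (F(u) = 8 - (4 - u) = 8 + (-4 + u) = 4 + u)
y(q) = (4 + q)/q
(y(20) + 1214)² = ((4 + 20)/20 + 1214)² = ((1/20)*24 + 1214)² = (6/5 + 1214)² = (6076/5)² = 36917776/25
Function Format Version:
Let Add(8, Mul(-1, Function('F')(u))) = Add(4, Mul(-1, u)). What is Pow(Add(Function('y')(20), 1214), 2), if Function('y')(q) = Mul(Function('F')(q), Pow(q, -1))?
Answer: Rational(36917776, 25) ≈ 1.4767e+6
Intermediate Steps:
Function('F')(u) = Add(4, u) (Function('F')(u) = Add(8, Mul(-1, Add(4, Mul(-1, u)))) = Add(8, Add(-4, u)) = Add(4, u))
Function('y')(q) = Mul(Pow(q, -1), Add(4, q)) (Function('y')(q) = Mul(Add(4, q), Pow(q, -1)) = Mul(Pow(q, -1), Add(4, q)))
Pow(Add(Function('y')(20), 1214), 2) = Pow(Add(Mul(Pow(20, -1), Add(4, 20)), 1214), 2) = Pow(Add(Mul(Rational(1, 20), 24), 1214), 2) = Pow(Add(Rational(6, 5), 1214), 2) = Pow(Rational(6076, 5), 2) = Rational(36917776, 25)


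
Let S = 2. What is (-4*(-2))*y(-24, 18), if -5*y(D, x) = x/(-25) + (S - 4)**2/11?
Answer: 784/1375 ≈ 0.57018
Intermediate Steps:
y(D, x) = -4/55 + x/125 (y(D, x) = -(x/(-25) + (2 - 4)**2/11)/5 = -(x*(-1/25) + (-2)**2*(1/11))/5 = -(-x/25 + 4*(1/11))/5 = -(-x/25 + 4/11)/5 = -(4/11 - x/25)/5 = -4/55 + x/125)
(-4*(-2))*y(-24, 18) = (-4*(-2))*(-4/55 + (1/125)*18) = 8*(-4/55 + 18/125) = 8*(98/1375) = 784/1375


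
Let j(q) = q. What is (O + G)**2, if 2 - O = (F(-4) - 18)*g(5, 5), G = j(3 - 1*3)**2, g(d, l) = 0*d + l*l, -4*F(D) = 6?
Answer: 958441/4 ≈ 2.3961e+5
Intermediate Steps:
F(D) = -3/2 (F(D) = -1/4*6 = -3/2)
g(d, l) = l**2 (g(d, l) = 0 + l**2 = l**2)
G = 0 (G = (3 - 1*3)**2 = (3 - 3)**2 = 0**2 = 0)
O = 979/2 (O = 2 - (-3/2 - 18)*5**2 = 2 - (-39)*25/2 = 2 - 1*(-975/2) = 2 + 975/2 = 979/2 ≈ 489.50)
(O + G)**2 = (979/2 + 0)**2 = (979/2)**2 = 958441/4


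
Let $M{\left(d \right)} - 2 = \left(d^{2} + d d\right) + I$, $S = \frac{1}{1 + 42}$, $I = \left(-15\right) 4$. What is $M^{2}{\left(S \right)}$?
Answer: $\frac{11500417600}{3418801} \approx 3363.9$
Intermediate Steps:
$I = -60$
$S = \frac{1}{43} \approx 0.023256$
$M{\left(d \right)} = -58 + 2 d^{2}$ ($M{\left(d \right)} = 2 - \left(60 - d^{2} - d d\right) = 2 + \left(\left(d^{2} + d^{2}\right) - 60\right) = 2 + \left(2 d^{2} - 60\right) = 2 + \left(-60 + 2 d^{2}\right) = -58 + 2 d^{2}$)
$M^{2}{\left(S \right)} = \left(-58 + \frac{2}{1849}\right)^{2} = \left(- \frac{107240}{1849}\right)^{2} = \frac{11500417600}{3418801}$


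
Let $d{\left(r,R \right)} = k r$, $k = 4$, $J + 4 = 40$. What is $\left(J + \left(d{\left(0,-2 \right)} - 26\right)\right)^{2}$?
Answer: $100$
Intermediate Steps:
$J = 36$ ($J = -4 + 40 = 36$)
$d{\left(r,R \right)} = 4 r$
$\left(J + \left(d{\left(0,-2 \right)} - 26\right)\right)^{2} = \left(36 + \left(4 \cdot 0 - 26\right)\right)^{2} = \left(36 + \left(0 - 26\right)\right)^{2} = \left(36 - 26\right)^{2} = 10^{2} = 100$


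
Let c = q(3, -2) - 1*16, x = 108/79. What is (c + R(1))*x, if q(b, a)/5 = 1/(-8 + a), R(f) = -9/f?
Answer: -2754/79 ≈ -34.861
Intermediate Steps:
x = 108/79 (x = 108*(1/79) = 108/79 ≈ 1.3671)
q(b, a) = 5/(-8 + a)
c = -33/2 (c = 5/(-8 - 2) - 1*16 = 5/(-10) - 16 = 5*(-1/10) - 16 = -1/2 - 16 = -33/2 ≈ -16.500)
(c + R(1))*x = (-33/2 - 9/1)*(108/79) = (-33/2 - 9*1)*(108/79) = (-33/2 - 9)*(108/79) = -51/2*108/79 = -2754/79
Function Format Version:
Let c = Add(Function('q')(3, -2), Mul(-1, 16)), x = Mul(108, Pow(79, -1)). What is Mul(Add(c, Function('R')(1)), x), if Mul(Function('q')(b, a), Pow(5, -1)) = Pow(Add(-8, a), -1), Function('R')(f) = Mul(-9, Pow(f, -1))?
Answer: Rational(-2754, 79) ≈ -34.861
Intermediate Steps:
x = Rational(108, 79) (x = Mul(108, Rational(1, 79)) = Rational(108, 79) ≈ 1.3671)
Function('q')(b, a) = Mul(5, Pow(Add(-8, a), -1))
c = Rational(-33, 2) (c = Add(Mul(5, Pow(Add(-8, -2), -1)), Mul(-1, 16)) = Add(Mul(5, Pow(-10, -1)), -16) = Add(Mul(5, Rational(-1, 10)), -16) = Add(Rational(-1, 2), -16) = Rational(-33, 2) ≈ -16.500)
Mul(Add(c, Function('R')(1)), x) = Mul(Add(Rational(-33, 2), Mul(-9, Pow(1, -1))), Rational(108, 79)) = Mul(Add(Rational(-33, 2), Mul(-9, 1)), Rational(108, 79)) = Mul(Add(Rational(-33, 2), -9), Rational(108, 79)) = Mul(Rational(-51, 2), Rational(108, 79)) = Rational(-2754, 79)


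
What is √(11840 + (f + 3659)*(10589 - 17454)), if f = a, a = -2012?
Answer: I*√11294815 ≈ 3360.8*I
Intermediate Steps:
f = -2012
√(11840 + (f + 3659)*(10589 - 17454)) = √(11840 + (-2012 + 3659)*(10589 - 17454)) = √(11840 + 1647*(-6865)) = √(11840 - 11306655) = √(-11294815) = I*√11294815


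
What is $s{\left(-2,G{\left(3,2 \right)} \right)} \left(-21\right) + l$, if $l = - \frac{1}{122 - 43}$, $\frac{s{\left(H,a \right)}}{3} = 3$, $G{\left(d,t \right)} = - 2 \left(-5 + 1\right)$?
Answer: $- \frac{14932}{79} \approx -189.01$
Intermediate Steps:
$G{\left(d,t \right)} = 8$ ($G{\left(d,t \right)} = \left(-2\right) \left(-4\right) = 8$)
$s{\left(H,a \right)} = 9$ ($s{\left(H,a \right)} = 3 \cdot 3 = 9$)
$l = - \frac{1}{79} \approx -0.012658$
$s{\left(-2,G{\left(3,2 \right)} \right)} \left(-21\right) + l = 9 \left(-21\right) - \frac{1}{79} = -189 - \frac{1}{79} = - \frac{14932}{79}$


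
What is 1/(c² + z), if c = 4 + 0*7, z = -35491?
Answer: -1/35475 ≈ -2.8189e-5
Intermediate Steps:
c = 4 (c = 4 + 0 = 4)
1/(c² + z) = 1/(4² - 35491) = 1/(16 - 35491) = 1/(-35475) = -1/35475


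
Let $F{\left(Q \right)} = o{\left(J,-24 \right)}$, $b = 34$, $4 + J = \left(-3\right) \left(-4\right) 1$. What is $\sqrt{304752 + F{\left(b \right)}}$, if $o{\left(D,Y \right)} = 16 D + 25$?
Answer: $\sqrt{304905} \approx 552.18$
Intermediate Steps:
$J = 8$ ($J = -4 + \left(-3\right) \left(-4\right) 1 = -4 + 12 \cdot 1 = -4 + 12 = 8$)
$o{\left(D,Y \right)} = 25 + 16 D$
$F{\left(Q \right)} = 153$ ($F{\left(Q \right)} = 25 + 16 \cdot 8 = 25 + 128 = 153$)
$\sqrt{304752 + F{\left(b \right)}} = \sqrt{304752 + 153} = \sqrt{304905}$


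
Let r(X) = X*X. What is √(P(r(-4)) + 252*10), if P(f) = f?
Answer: 2*√634 ≈ 50.359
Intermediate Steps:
r(X) = X²
√(P(r(-4)) + 252*10) = √((-4)² + 252*10) = √(16 + 2520) = √2536 = 2*√634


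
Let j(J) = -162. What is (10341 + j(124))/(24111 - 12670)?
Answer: 10179/11441 ≈ 0.88970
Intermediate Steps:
(10341 + j(124))/(24111 - 12670) = (10341 - 162)/(24111 - 12670) = 10179/11441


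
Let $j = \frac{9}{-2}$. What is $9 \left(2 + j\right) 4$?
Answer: $-90$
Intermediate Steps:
$j = - \frac{9}{2}$ ($j = 9 \left(- \frac{1}{2}\right) = - \frac{9}{2} \approx -4.5$)
$9 \left(2 + j\right) 4 = 9 \left(2 - \frac{9}{2}\right) 4 = 9 \left(\left(- \frac{5}{2}\right) 4\right) = 9 \left(-10\right) = -90$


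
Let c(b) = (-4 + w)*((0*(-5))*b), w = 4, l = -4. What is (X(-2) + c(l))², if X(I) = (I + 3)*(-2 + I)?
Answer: 16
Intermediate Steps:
X(I) = (-2 + I)*(3 + I) (X(I) = (3 + I)*(-2 + I) = (-2 + I)*(3 + I))
c(b) = 0 (c(b) = (-4 + 4)*((0*(-5))*b) = 0*(0*b) = 0*0 = 0)
(X(-2) + c(l))² = ((-6 - 2 + (-2)²) + 0)² = ((-6 - 2 + 4) + 0)² = (-4 + 0)² = (-4)² = 16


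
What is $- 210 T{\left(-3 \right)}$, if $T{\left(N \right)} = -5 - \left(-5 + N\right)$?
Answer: $-630$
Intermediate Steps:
$T{\left(N \right)} = - N$
$- 210 T{\left(-3 \right)} = - 210 \left(\left(-1\right) \left(-3\right)\right) = \left(-210\right) 3 = -630$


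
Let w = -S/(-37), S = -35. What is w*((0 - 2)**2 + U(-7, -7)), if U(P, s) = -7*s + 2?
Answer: -1925/37 ≈ -52.027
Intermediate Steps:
U(P, s) = 2 - 7*s
w = -35/37 (w = -(-35)/(-37) = -(-35)*(-1)/37 = -1*35/37 = -35/37 ≈ -0.94595)
w*((0 - 2)**2 + U(-7, -7)) = -35*((0 - 2)**2 + (2 - 7*(-7)))/37 = -35*((-2)**2 + (2 + 49))/37 = -35*(4 + 51)/37 = -35/37*55 = -1925/37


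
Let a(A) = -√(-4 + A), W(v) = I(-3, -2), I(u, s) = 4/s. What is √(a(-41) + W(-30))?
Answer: √(-2 - 3*I*√5) ≈ 1.5811 - 2.1213*I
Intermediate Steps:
W(v) = -2 (W(v) = 4/(-2) = 4*(-½) = -2)
√(a(-41) + W(-30)) = √(-√(-4 - 41) - 2) = √(-√(-45) - 2) = √(-3*I*√5 - 2) = √(-2 - 3*I*√5)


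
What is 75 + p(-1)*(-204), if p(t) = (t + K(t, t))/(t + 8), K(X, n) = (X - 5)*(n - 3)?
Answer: -4167/7 ≈ -595.29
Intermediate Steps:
K(X, n) = (-5 + X)*(-3 + n)
p(t) = (15 + t² - 7*t)/(8 + t) (p(t) = (t + (15 - 5*t - 3*t + t*t))/(t + 8) = (t + (15 - 5*t - 3*t + t²))/(8 + t) = (t + (15 + t² - 8*t))/(8 + t) = (15 + t² - 7*t)/(8 + t))
75 + p(-1)*(-204) = 75 + ((15 + (-1)² - 7*(-1))/(8 - 1))*(-204) = 75 + ((15 + 1 + 7)/7)*(-204) = 75 + ((⅐)*23)*(-204) = 75 + (23/7)*(-204) = 75 - 4692/7 = -4167/7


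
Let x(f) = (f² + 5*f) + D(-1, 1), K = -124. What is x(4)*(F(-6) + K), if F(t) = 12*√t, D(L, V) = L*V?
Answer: -4340 + 420*I*√6 ≈ -4340.0 + 1028.8*I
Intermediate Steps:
x(f) = -1 + f² + 5*f (x(f) = (f² + 5*f) - 1*1 = (f² + 5*f) - 1 = -1 + f² + 5*f)
x(4)*(F(-6) + K) = (-1 + 4² + 5*4)*(12*√(-6) - 124) = (-1 + 16 + 20)*(12*(I*√6) - 124) = 35*(12*I*√6 - 124) = 35*(-124 + 12*I*√6) = -4340 + 420*I*√6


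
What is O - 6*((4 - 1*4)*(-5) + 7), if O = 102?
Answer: 60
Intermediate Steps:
O - 6*((4 - 1*4)*(-5) + 7) = 102 - 6*((4 - 1*4)*(-5) + 7) = 102 - 6*((4 - 4)*(-5) + 7) = 102 - 6*(0*(-5) + 7) = 102 - 6*(0 + 7) = 102 - 6*7 = 102 - 42 = 60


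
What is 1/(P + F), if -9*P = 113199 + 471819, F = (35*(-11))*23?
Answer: -1/73857 ≈ -1.3540e-5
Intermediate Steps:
F = -8855 (F = -385*23 = -8855)
P = -65002 (P = -(113199 + 471819)/9 = -1/9*585018 = -65002)
1/(P + F) = 1/(-65002 - 8855) = 1/(-73857) = -1/73857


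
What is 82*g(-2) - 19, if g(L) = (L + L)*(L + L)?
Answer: 1293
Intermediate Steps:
g(L) = 4*L² (g(L) = (2*L)*(2*L) = 4*L²)
82*g(-2) - 19 = 82*(4*(-2)²) - 19 = 82*(4*4) - 19 = 82*16 - 19 = 1312 - 19 = 1293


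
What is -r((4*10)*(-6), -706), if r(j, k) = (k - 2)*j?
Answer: -169920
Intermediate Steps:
r(j, k) = j*(-2 + k) (r(j, k) = (-2 + k)*j = j*(-2 + k))
-r((4*10)*(-6), -706) = -(4*10)*(-6)*(-2 - 706) = -40*(-6)*(-708) = -(-240)*(-708) = -1*169920 = -169920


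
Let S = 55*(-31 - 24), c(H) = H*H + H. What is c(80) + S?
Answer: 3455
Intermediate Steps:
c(H) = H + H**2 (c(H) = H**2 + H = H + H**2)
S = -3025 (S = 55*(-55) = -3025)
c(80) + S = 80*(1 + 80) - 3025 = 80*81 - 3025 = 6480 - 3025 = 3455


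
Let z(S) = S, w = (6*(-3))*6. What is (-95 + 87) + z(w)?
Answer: -116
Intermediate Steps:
w = -108 (w = -18*6 = -108)
(-95 + 87) + z(w) = (-95 + 87) - 108 = -8 - 108 = -116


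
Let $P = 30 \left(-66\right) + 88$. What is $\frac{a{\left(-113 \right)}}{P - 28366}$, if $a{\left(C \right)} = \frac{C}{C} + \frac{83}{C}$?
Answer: $- \frac{5}{569859} \approx -8.7741 \cdot 10^{-6}$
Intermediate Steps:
$a{\left(C \right)} = 1 + \frac{83}{C}$
$P = -1892$ ($P = -1980 + 88 = -1892$)
$\frac{a{\left(-113 \right)}}{P - 28366} = \frac{\frac{1}{-113} \left(83 - 113\right)}{-1892 - 28366} = \frac{\left(- \frac{1}{113}\right) \left(-30\right)}{-30258} = \frac{30}{113} \left(- \frac{1}{30258}\right) = - \frac{5}{569859}$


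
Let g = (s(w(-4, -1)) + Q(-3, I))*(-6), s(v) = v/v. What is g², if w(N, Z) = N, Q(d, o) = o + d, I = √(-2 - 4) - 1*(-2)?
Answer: -216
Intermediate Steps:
I = 2 + I*√6 (I = √(-6) + 2 = I*√6 + 2 = 2 + I*√6 ≈ 2.0 + 2.4495*I)
Q(d, o) = d + o
s(v) = 1
g = -6*I*√6 (g = (1 + (-3 + (2 + I*√6)))*(-6) = (1 + (-1 + I*√6))*(-6) = (I*√6)*(-6) = -6*I*√6 ≈ -14.697*I)
g² = (-6*I*√6)² = -216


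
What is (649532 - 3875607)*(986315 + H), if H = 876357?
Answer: -6009119572400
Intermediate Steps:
(649532 - 3875607)*(986315 + H) = (649532 - 3875607)*(986315 + 876357) = -3226075*1862672 = -6009119572400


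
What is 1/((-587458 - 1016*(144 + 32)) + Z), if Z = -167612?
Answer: -1/933886 ≈ -1.0708e-6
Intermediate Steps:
1/((-587458 - 1016*(144 + 32)) + Z) = 1/((-587458 - 1016*(144 + 32)) - 167612) = 1/((-587458 - 1016*176) - 167612) = 1/((-587458 - 178816) - 167612) = 1/(-766274 - 167612) = 1/(-933886) = -1/933886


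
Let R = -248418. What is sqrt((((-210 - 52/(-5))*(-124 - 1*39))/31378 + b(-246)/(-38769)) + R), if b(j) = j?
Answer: I*sqrt(255292737639357092702415)/1013744735 ≈ 498.41*I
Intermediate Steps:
sqrt((((-210 - 52/(-5))*(-124 - 1*39))/31378 + b(-246)/(-38769)) + R) = sqrt((((-210 - 52/(-5))*(-124 - 1*39))/31378 - 246/(-38769)) - 248418) = sqrt((((-210 - 52*(-1/5))*(-124 - 39))*(1/31378) - 246*(-1/38769)) - 248418) = sqrt((((-210 + 52/5)*(-163))*(1/31378) + 82/12923) - 248418) = sqrt((-998/5*(-163)*(1/31378) + 82/12923) - 248418) = sqrt(((162674/5)*(1/31378) + 82/12923) - 248418) = sqrt((81337/78445 + 82/12923) - 248418) = sqrt(1057550541/1013744735 - 248418) = sqrt(-251831382028689/1013744735) = I*sqrt(255292737639357092702415)/1013744735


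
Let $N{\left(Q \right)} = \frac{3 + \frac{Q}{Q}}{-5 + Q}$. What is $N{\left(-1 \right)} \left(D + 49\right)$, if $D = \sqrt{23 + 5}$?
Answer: $- \frac{98}{3} - \frac{4 \sqrt{7}}{3} \approx -36.194$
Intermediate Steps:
$N{\left(Q \right)} = \frac{4}{-5 + Q}$ ($N{\left(Q \right)} = \frac{3 + 1}{-5 + Q} = \frac{4}{-5 + Q}$)
$D = 2 \sqrt{7}$ ($D = \sqrt{28} = 2 \sqrt{7} \approx 5.2915$)
$N{\left(-1 \right)} \left(D + 49\right) = \frac{4}{-5 - 1} \left(2 \sqrt{7} + 49\right) = \frac{4}{-6} \left(49 + 2 \sqrt{7}\right) = 4 \left(- \frac{1}{6}\right) \left(49 + 2 \sqrt{7}\right) = - \frac{2 \left(49 + 2 \sqrt{7}\right)}{3} = - \frac{98}{3} - \frac{4 \sqrt{7}}{3}$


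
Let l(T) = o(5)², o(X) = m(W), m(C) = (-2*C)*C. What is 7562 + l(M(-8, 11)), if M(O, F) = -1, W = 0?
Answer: 7562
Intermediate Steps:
m(C) = -2*C²
o(X) = 0 (o(X) = -2*0² = -2*0 = 0)
l(T) = 0 (l(T) = 0² = 0)
7562 + l(M(-8, 11)) = 7562 + 0 = 7562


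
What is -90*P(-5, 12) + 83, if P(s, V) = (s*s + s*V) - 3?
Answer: 3503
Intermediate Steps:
P(s, V) = -3 + s² + V*s (P(s, V) = (s² + V*s) - 3 = -3 + s² + V*s)
-90*P(-5, 12) + 83 = -90*(-3 + (-5)² + 12*(-5)) + 83 = -90*(-3 + 25 - 60) + 83 = -90*(-38) + 83 = 3420 + 83 = 3503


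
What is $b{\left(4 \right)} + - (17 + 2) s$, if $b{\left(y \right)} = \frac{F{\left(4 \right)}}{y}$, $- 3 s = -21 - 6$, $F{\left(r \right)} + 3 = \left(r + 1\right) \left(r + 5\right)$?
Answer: $- \frac{321}{2} \approx -160.5$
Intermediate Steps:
$F{\left(r \right)} = -3 + \left(1 + r\right) \left(5 + r\right)$ ($F{\left(r \right)} = -3 + \left(r + 1\right) \left(r + 5\right) = -3 + \left(1 + r\right) \left(5 + r\right)$)
$s = 9$ ($s = - \frac{-21 - 6}{3} = \left(- \frac{1}{3}\right) \left(-27\right) = 9$)
$b{\left(y \right)} = \frac{42}{y}$ ($b{\left(y \right)} = \frac{2 + 4^{2} + 6 \cdot 4}{y} = \frac{2 + 16 + 24}{y} = \frac{42}{y}$)
$b{\left(4 \right)} + - (17 + 2) s = \frac{42}{4} + - (17 + 2) 9 = 42 \cdot \frac{1}{4} + \left(-1\right) 19 \cdot 9 = \frac{21}{2} - 171 = - \frac{321}{2}$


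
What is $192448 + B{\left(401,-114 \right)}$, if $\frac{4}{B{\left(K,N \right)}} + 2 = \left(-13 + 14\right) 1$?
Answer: $192444$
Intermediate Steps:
$B{\left(K,N \right)} = -4$ ($B{\left(K,N \right)} = \frac{4}{-2 + \left(-13 + 14\right) 1} = \frac{4}{-2 + 1 \cdot 1} = \frac{4}{-2 + 1} = \frac{4}{-1} = 4 \left(-1\right) = -4$)
$192448 + B{\left(401,-114 \right)} = 192448 - 4 = 192444$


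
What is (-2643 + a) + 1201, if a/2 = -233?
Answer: -1908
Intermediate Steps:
a = -466 (a = 2*(-233) = -466)
(-2643 + a) + 1201 = (-2643 - 466) + 1201 = -3109 + 1201 = -1908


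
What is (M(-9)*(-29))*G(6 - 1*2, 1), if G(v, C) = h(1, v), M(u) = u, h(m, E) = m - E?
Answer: -783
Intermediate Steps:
G(v, C) = 1 - v
(M(-9)*(-29))*G(6 - 1*2, 1) = (-9*(-29))*(1 - (6 - 1*2)) = 261*(1 - (6 - 2)) = 261*(1 - 1*4) = 261*(1 - 4) = 261*(-3) = -783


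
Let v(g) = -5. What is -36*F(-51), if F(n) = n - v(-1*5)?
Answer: 1656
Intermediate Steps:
F(n) = 5 + n (F(n) = n - 1*(-5) = n + 5 = 5 + n)
-36*F(-51) = -36*(5 - 51) = -36*(-46) = 1656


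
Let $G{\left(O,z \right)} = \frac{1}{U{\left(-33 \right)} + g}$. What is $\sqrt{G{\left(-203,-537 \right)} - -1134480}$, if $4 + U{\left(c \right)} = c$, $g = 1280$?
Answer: $\frac{\sqrt{1752827190763}}{1243} \approx 1065.1$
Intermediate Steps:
$U{\left(c \right)} = -4 + c$
$G{\left(O,z \right)} = \frac{1}{1243}$ ($G{\left(O,z \right)} = \frac{1}{\left(-4 - 33\right) + 1280} = \frac{1}{-37 + 1280} = \frac{1}{1243}$)
$\sqrt{G{\left(-203,-537 \right)} - -1134480} = \sqrt{\frac{1}{1243} - -1134480} = \sqrt{\frac{1}{1243} + 1134480} = \sqrt{\frac{1410158641}{1243}} = \frac{\sqrt{1752827190763}}{1243}$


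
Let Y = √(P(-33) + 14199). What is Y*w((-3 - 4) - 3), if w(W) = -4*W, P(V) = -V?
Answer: 80*√3558 ≈ 4771.9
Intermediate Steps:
Y = 2*√3558 (Y = √(-1*(-33) + 14199) = √(33 + 14199) = √14232 = 2*√3558 ≈ 119.30)
Y*w((-3 - 4) - 3) = (2*√3558)*(-4*((-3 - 4) - 3)) = (2*√3558)*(-4*(-7 - 3)) = (2*√3558)*(-4*(-10)) = (2*√3558)*40 = 80*√3558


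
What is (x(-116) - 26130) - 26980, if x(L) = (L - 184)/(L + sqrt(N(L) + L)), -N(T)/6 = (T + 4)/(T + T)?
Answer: -871121280/16403 + 25*I*sqrt(24998)/16403 ≈ -53107.0 + 0.24097*I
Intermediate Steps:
N(T) = -3*(4 + T)/T (N(T) = -6*(T + 4)/(T + T) = -6*(4 + T)/(2*T) = -6*(4 + T)*1/(2*T) = -3*(4 + T)/T)
x(L) = (-184 + L)/(L + sqrt(-3 + L - 12/L)) (x(L) = (L - 184)/(L + sqrt((-3 - 12/L) + L)) = (-184 + L)/(L + sqrt(-3 + L - 12/L)))
(x(-116) - 26130) - 26980 = ((-184 - 116)/(-116 + sqrt(-3 - 116 - 12/(-116))) - 26130) - 26980 = (-300/(-116 + sqrt(-3 - 116 - 12*(-1/116))) - 26130) - 26980 = (-300/(-116 + sqrt(-3 - 116 + 3/29)) - 26130) - 26980 = (-300/(-116 + sqrt(-3448/29)) - 26130) - 26980 = (-300/(-116 + 2*I*sqrt(24998)/29) - 26130) - 26980 = (-26130 - 300/(-116 + 2*I*sqrt(24998)/29)) - 26980 = -53110 - 300/(-116 + 2*I*sqrt(24998)/29)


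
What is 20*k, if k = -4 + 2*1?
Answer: -40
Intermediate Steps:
k = -2 (k = -4 + 2 = -2)
20*k = 20*(-2) = -40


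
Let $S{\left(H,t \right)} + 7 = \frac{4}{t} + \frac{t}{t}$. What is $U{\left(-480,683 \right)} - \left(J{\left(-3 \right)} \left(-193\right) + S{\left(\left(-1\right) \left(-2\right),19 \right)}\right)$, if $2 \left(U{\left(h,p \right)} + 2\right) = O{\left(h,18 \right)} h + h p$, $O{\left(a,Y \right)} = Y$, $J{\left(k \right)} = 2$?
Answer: $- \frac{3189154}{19} \approx -1.6785 \cdot 10^{5}$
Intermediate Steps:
$S{\left(H,t \right)} = -6 + \frac{4}{t}$ ($S{\left(H,t \right)} = -7 + \left(\frac{4}{t} + \frac{t}{t}\right) = -7 + \left(\frac{4}{t} + 1\right) = -7 + \left(1 + \frac{4}{t}\right) = -6 + \frac{4}{t}$)
$U{\left(h,p \right)} = -2 + 9 h + \frac{h p}{2}$ ($U{\left(h,p \right)} = -2 + \frac{18 h + h p}{2} = -2 + \left(9 h + \frac{h p}{2}\right) = -2 + 9 h + \frac{h p}{2}$)
$U{\left(-480,683 \right)} - \left(J{\left(-3 \right)} \left(-193\right) + S{\left(\left(-1\right) \left(-2\right),19 \right)}\right) = \left(-2 + 9 \left(-480\right) + \frac{1}{2} \left(-480\right) 683\right) - \left(2 \left(-193\right) - \left(6 - \frac{4}{19}\right)\right) = \left(-2 - 4320 - 163920\right) - \left(-386 + \left(-6 + 4 \cdot \frac{1}{19}\right)\right) = -168242 - \left(-386 + \left(-6 + \frac{4}{19}\right)\right) = -168242 - \left(-386 - \frac{110}{19}\right) = -168242 - - \frac{7444}{19} = -168242 + \frac{7444}{19} = - \frac{3189154}{19}$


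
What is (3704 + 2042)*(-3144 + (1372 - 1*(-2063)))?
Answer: 1672086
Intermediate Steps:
(3704 + 2042)*(-3144 + (1372 - 1*(-2063))) = 5746*(-3144 + (1372 + 2063)) = 5746*(-3144 + 3435) = 5746*291 = 1672086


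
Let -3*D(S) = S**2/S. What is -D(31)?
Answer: 31/3 ≈ 10.333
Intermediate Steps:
D(S) = -S/3 (D(S) = -S**2/(3*S) = -S/3)
-D(31) = -(-1)*31/3 = -1*(-31/3) = 31/3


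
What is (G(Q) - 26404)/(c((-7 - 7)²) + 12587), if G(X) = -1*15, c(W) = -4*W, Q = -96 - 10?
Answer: -911/407 ≈ -2.2383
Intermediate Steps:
Q = -106
G(X) = -15
(G(Q) - 26404)/(c((-7 - 7)²) + 12587) = (-15 - 26404)/(-4*(-7 - 7)² + 12587) = -26419/(-4*(-14)² + 12587) = -26419/(-4*196 + 12587) = -26419/(-784 + 12587) = -26419/11803 = -26419*1/11803 = -911/407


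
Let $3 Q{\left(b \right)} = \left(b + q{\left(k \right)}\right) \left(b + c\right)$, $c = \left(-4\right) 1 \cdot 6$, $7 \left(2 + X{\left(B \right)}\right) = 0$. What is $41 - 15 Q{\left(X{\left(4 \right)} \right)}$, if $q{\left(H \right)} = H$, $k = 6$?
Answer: $561$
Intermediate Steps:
$X{\left(B \right)} = -2$ ($X{\left(B \right)} = -2 + \frac{1}{7} \cdot 0 = -2 + 0 = -2$)
$c = -24$ ($c = \left(-4\right) 6 = -24$)
$Q{\left(b \right)} = \frac{\left(-24 + b\right) \left(6 + b\right)}{3}$ ($Q{\left(b \right)} = \frac{\left(b + 6\right) \left(b - 24\right)}{3} = \frac{\left(6 + b\right) \left(-24 + b\right)}{3} = \frac{\left(-24 + b\right) \left(6 + b\right)}{3}$)
$41 - 15 Q{\left(X{\left(4 \right)} \right)} = 41 - 15 \left(-48 - -12 + \frac{\left(-2\right)^{2}}{3}\right) = 41 - 15 \left(-48 + 12 + \frac{1}{3} \cdot 4\right) = 41 - 15 \left(-48 + 12 + \frac{4}{3}\right) = 41 - -520 = 41 + 520 = 561$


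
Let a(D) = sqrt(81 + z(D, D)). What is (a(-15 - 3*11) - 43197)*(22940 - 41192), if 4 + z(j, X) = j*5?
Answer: 788431644 - 18252*I*sqrt(163) ≈ 7.8843e+8 - 2.3303e+5*I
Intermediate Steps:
z(j, X) = -4 + 5*j (z(j, X) = -4 + j*5 = -4 + 5*j)
a(D) = sqrt(77 + 5*D) (a(D) = sqrt(81 + (-4 + 5*D)) = sqrt(77 + 5*D))
(a(-15 - 3*11) - 43197)*(22940 - 41192) = (sqrt(77 + 5*(-15 - 3*11)) - 43197)*(22940 - 41192) = (sqrt(77 + 5*(-15 - 1*33)) - 43197)*(-18252) = (sqrt(77 + 5*(-15 - 33)) - 43197)*(-18252) = (sqrt(77 + 5*(-48)) - 43197)*(-18252) = (sqrt(77 - 240) - 43197)*(-18252) = (sqrt(-163) - 43197)*(-18252) = (I*sqrt(163) - 43197)*(-18252) = (-43197 + I*sqrt(163))*(-18252) = 788431644 - 18252*I*sqrt(163)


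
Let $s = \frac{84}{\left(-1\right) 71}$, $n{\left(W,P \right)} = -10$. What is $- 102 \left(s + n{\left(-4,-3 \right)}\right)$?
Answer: $\frac{80988}{71} \approx 1140.7$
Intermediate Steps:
$s = - \frac{84}{71}$ ($s = \frac{84}{-71} = 84 \left(- \frac{1}{71}\right) = - \frac{84}{71} \approx -1.1831$)
$- 102 \left(s + n{\left(-4,-3 \right)}\right) = - 102 \left(- \frac{84}{71} - 10\right) = \left(-102\right) \left(- \frac{794}{71}\right) = \frac{80988}{71}$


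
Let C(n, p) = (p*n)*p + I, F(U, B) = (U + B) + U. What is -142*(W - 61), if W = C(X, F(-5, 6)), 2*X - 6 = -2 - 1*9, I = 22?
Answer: 11218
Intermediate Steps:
F(U, B) = B + 2*U (F(U, B) = (B + U) + U = B + 2*U)
X = -5/2 (X = 3 + (-2 - 1*9)/2 = 3 + (-2 - 9)/2 = 3 + (1/2)*(-11) = 3 - 11/2 = -5/2 ≈ -2.5000)
C(n, p) = 22 + n*p**2 (C(n, p) = (p*n)*p + 22 = (n*p)*p + 22 = n*p**2 + 22 = 22 + n*p**2)
W = -18 (W = 22 - 5*(6 + 2*(-5))**2/2 = 22 - 5*(6 - 10)**2/2 = 22 - 5/2*(-4)**2 = 22 - 5/2*16 = 22 - 40 = -18)
-142*(W - 61) = -142*(-18 - 61) = -142*(-79) = 11218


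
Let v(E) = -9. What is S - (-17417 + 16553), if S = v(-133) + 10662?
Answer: 11517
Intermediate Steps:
S = 10653 (S = -9 + 10662 = 10653)
S - (-17417 + 16553) = 10653 - (-17417 + 16553) = 10653 - 1*(-864) = 10653 + 864 = 11517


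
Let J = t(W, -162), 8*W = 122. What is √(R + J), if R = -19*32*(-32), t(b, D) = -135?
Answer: 139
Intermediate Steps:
W = 61/4 (W = (⅛)*122 = 61/4 ≈ 15.250)
J = -135
R = 19456 (R = -608*(-32) = 19456)
√(R + J) = √(19456 - 135) = √19321 = 139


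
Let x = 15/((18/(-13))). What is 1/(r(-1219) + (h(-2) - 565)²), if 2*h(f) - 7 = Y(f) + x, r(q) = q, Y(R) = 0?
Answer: 144/46105273 ≈ 3.1233e-6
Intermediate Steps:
x = -65/6 (x = 15/((18*(-1/13))) = 15/(-18/13) = 15*(-13/18) = -65/6 ≈ -10.833)
h(f) = -23/12 (h(f) = 7/2 + (0 - 65/6)/2 = 7/2 + (½)*(-65/6) = 7/2 - 65/12 = -23/12)
1/(r(-1219) + (h(-2) - 565)²) = 1/(-1219 + (-23/12 - 565)²) = 1/(-1219 + (-6803/12)²) = 1/(-1219 + 46280809/144) = 1/(46105273/144) = 144/46105273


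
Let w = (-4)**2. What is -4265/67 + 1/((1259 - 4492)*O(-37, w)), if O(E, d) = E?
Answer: -510183498/8014607 ≈ -63.657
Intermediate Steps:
w = 16
-4265/67 + 1/((1259 - 4492)*O(-37, w)) = -4265/67 + 1/((1259 - 4492)*(-37)) = -4265*1/67 - 1/37/(-3233) = -4265/67 - 1/3233*(-1/37) = -4265/67 + 1/119621 = -510183498/8014607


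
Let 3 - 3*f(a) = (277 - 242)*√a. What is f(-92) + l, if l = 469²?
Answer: 219962 - 70*I*√23/3 ≈ 2.1996e+5 - 111.9*I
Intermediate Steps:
l = 219961
f(a) = 1 - 35*√a/3 (f(a) = 1 - (277 - 242)*√a/3 = 1 - 35*√a/3)
f(-92) + l = (1 - 70*I*√23/3) + 219961 = 219962 - 70*I*√23/3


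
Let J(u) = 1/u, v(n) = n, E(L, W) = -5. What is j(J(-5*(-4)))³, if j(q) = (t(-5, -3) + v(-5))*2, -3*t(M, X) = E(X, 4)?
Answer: -8000/27 ≈ -296.30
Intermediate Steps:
t(M, X) = 5/3 (t(M, X) = -⅓*(-5) = 5/3)
J(u) = 1/u
j(q) = -20/3 (j(q) = (5/3 - 5)*2 = -10/3*2 = -20/3)
j(J(-5*(-4)))³ = (-20/3)³ = -8000/27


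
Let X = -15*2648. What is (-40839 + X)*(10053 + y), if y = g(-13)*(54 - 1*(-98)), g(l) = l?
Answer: -650675043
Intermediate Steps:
y = -1976 (y = -13*(54 - 1*(-98)) = -13*(54 + 98) = -13*152 = -1976)
X = -39720
(-40839 + X)*(10053 + y) = (-40839 - 39720)*(10053 - 1976) = -80559*8077 = -650675043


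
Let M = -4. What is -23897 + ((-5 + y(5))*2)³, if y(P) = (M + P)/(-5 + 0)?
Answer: -3127733/125 ≈ -25022.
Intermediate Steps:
y(P) = ⅘ - P/5 (y(P) = (-4 + P)/(-5 + 0) = (-4 + P)/(-5) = (-4 + P)*(-⅕) = ⅘ - P/5)
-23897 + ((-5 + y(5))*2)³ = -23897 + ((-5 + (⅘ - ⅕*5))*2)³ = -23897 + ((-5 + (⅘ - 1))*2)³ = -23897 + ((-5 - ⅕)*2)³ = -23897 + (-26/5*2)³ = -23897 + (-52/5)³ = -23897 - 140608/125 = -3127733/125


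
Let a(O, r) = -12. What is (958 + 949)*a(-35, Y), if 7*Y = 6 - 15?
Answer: -22884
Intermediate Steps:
Y = -9/7 (Y = (6 - 15)/7 = (⅐)*(-9) = -9/7 ≈ -1.2857)
(958 + 949)*a(-35, Y) = (958 + 949)*(-12) = 1907*(-12) = -22884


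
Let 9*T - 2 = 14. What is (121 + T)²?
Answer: 1221025/81 ≈ 15074.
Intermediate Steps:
T = 16/9 (T = 2/9 + (⅑)*14 = 2/9 + 14/9 = 16/9 ≈ 1.7778)
(121 + T)² = (121 + 16/9)² = (1105/9)² = 1221025/81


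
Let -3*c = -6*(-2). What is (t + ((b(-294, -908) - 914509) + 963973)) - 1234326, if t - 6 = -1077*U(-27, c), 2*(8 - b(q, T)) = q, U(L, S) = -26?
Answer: -1156699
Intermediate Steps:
c = -4 (c = -(-2)*(-2) = -1/3*12 = -4)
b(q, T) = 8 - q/2
t = 28008 (t = 6 - 1077*(-26) = 6 + 28002 = 28008)
(t + ((b(-294, -908) - 914509) + 963973)) - 1234326 = (28008 + (((8 - 1/2*(-294)) - 914509) + 963973)) - 1234326 = (28008 + (((8 + 147) - 914509) + 963973)) - 1234326 = (28008 + ((155 - 914509) + 963973)) - 1234326 = (28008 + (-914354 + 963973)) - 1234326 = (28008 + 49619) - 1234326 = 77627 - 1234326 = -1156699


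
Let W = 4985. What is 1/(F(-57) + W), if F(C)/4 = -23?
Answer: 1/4893 ≈ 0.00020437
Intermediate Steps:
F(C) = -92 (F(C) = 4*(-23) = -92)
1/(F(-57) + W) = 1/(-92 + 4985) = 1/4893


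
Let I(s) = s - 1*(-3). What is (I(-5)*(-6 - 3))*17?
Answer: 306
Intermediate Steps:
I(s) = 3 + s (I(s) = s + 3 = 3 + s)
(I(-5)*(-6 - 3))*17 = ((3 - 5)*(-6 - 3))*17 = -2*(-9)*17 = 18*17 = 306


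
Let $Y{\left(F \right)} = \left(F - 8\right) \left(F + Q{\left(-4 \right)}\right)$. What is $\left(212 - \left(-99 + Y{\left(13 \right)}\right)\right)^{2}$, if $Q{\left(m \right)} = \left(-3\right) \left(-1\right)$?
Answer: $53361$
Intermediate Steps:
$Q{\left(m \right)} = 3$
$Y{\left(F \right)} = \left(-8 + F\right) \left(3 + F\right)$ ($Y{\left(F \right)} = \left(F - 8\right) \left(F + 3\right) = \left(-8 + F\right) \left(3 + F\right)$)
$\left(212 - \left(-99 + Y{\left(13 \right)}\right)\right)^{2} = \left(212 + \left(99 - \left(-24 + 13^{2} - 65\right)\right)\right)^{2} = \left(212 + \left(99 - \left(-24 + 169 - 65\right)\right)\right)^{2} = \left(212 + \left(99 - 80\right)\right)^{2} = \left(212 + 19\right)^{2} = 231^{2} = 53361$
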